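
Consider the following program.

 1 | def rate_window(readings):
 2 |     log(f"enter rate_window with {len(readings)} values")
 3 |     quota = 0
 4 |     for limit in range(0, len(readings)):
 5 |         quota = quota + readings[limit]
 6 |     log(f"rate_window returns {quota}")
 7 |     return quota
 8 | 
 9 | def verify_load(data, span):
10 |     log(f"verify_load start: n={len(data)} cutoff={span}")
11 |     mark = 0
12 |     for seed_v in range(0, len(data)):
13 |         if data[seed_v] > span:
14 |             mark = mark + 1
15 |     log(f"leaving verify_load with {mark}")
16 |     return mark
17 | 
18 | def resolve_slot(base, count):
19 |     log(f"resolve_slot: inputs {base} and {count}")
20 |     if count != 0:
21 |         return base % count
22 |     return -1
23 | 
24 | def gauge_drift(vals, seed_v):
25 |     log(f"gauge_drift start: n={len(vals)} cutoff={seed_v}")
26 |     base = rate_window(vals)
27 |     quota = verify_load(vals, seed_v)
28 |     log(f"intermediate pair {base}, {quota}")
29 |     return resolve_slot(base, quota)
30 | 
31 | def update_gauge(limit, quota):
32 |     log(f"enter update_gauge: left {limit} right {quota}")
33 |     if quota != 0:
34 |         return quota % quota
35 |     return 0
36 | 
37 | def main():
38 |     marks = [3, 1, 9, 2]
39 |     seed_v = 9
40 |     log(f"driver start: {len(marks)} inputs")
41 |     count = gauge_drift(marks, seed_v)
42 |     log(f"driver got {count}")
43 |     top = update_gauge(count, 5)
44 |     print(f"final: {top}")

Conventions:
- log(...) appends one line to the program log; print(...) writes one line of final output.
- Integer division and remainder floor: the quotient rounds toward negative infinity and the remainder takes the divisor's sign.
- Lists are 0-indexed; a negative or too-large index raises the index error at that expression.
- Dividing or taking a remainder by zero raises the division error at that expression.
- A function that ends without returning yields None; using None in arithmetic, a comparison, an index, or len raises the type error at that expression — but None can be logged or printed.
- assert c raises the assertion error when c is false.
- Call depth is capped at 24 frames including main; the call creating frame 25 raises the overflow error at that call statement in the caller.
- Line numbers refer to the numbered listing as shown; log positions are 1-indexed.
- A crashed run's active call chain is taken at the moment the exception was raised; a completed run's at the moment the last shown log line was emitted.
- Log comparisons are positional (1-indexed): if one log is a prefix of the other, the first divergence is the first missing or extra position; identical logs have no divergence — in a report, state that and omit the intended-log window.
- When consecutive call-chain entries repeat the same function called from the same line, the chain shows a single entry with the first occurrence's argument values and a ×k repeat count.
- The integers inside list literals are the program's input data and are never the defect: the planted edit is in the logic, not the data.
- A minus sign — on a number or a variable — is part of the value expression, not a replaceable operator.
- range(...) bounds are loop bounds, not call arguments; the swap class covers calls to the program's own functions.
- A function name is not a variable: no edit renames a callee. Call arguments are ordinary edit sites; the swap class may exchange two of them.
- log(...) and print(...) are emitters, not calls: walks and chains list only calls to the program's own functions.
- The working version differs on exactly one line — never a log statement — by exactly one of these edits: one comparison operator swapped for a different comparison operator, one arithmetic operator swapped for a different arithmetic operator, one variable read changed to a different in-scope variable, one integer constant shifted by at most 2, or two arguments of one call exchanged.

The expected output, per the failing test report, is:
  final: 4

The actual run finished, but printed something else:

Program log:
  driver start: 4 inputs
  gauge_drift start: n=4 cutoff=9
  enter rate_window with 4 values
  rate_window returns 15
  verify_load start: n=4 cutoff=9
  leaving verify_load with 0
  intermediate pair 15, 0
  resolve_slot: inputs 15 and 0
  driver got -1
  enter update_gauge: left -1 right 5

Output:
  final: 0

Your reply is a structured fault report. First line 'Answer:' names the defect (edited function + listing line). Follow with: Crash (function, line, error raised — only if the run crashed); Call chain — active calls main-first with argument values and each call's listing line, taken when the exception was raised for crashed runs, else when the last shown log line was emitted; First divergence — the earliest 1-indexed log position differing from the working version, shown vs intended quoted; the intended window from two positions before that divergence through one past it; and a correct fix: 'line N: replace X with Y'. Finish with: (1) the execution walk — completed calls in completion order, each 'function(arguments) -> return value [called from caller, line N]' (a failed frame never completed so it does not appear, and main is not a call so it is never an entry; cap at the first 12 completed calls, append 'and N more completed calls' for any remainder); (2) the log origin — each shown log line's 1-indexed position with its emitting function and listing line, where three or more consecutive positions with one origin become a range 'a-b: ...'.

Answer: the defect is in update_gauge at line 34.
Core observation: Every logged value matches the working version; the printed result is what differs.
Call chain: main -> update_gauge(-1, 5) (called at line 43).
First divergence: there is none — every log position agrees.
Execution walk:
  rate_window([3, 1, 9, 2]) -> 15  [called from gauge_drift, line 26]
  verify_load([3, 1, 9, 2], 9) -> 0  [called from gauge_drift, line 27]
  resolve_slot(15, 0) -> -1  [called from gauge_drift, line 29]
  gauge_drift([3, 1, 9, 2], 9) -> -1  [called from main, line 41]
  update_gauge(-1, 5) -> 0  [called from main, line 43]
Log origin:
  1: logged in main at line 40
  2: logged in gauge_drift at line 25
  3: logged in rate_window at line 2
  4: logged in rate_window at line 6
  5: logged in verify_load at line 10
  6: logged in verify_load at line 15
  7: logged in gauge_drift at line 28
  8: logged in resolve_slot at line 19
  9: logged in main at line 42
  10: logged in update_gauge at line 32
A correct fix: line 34: replace `quota % quota` with `limit % quota`.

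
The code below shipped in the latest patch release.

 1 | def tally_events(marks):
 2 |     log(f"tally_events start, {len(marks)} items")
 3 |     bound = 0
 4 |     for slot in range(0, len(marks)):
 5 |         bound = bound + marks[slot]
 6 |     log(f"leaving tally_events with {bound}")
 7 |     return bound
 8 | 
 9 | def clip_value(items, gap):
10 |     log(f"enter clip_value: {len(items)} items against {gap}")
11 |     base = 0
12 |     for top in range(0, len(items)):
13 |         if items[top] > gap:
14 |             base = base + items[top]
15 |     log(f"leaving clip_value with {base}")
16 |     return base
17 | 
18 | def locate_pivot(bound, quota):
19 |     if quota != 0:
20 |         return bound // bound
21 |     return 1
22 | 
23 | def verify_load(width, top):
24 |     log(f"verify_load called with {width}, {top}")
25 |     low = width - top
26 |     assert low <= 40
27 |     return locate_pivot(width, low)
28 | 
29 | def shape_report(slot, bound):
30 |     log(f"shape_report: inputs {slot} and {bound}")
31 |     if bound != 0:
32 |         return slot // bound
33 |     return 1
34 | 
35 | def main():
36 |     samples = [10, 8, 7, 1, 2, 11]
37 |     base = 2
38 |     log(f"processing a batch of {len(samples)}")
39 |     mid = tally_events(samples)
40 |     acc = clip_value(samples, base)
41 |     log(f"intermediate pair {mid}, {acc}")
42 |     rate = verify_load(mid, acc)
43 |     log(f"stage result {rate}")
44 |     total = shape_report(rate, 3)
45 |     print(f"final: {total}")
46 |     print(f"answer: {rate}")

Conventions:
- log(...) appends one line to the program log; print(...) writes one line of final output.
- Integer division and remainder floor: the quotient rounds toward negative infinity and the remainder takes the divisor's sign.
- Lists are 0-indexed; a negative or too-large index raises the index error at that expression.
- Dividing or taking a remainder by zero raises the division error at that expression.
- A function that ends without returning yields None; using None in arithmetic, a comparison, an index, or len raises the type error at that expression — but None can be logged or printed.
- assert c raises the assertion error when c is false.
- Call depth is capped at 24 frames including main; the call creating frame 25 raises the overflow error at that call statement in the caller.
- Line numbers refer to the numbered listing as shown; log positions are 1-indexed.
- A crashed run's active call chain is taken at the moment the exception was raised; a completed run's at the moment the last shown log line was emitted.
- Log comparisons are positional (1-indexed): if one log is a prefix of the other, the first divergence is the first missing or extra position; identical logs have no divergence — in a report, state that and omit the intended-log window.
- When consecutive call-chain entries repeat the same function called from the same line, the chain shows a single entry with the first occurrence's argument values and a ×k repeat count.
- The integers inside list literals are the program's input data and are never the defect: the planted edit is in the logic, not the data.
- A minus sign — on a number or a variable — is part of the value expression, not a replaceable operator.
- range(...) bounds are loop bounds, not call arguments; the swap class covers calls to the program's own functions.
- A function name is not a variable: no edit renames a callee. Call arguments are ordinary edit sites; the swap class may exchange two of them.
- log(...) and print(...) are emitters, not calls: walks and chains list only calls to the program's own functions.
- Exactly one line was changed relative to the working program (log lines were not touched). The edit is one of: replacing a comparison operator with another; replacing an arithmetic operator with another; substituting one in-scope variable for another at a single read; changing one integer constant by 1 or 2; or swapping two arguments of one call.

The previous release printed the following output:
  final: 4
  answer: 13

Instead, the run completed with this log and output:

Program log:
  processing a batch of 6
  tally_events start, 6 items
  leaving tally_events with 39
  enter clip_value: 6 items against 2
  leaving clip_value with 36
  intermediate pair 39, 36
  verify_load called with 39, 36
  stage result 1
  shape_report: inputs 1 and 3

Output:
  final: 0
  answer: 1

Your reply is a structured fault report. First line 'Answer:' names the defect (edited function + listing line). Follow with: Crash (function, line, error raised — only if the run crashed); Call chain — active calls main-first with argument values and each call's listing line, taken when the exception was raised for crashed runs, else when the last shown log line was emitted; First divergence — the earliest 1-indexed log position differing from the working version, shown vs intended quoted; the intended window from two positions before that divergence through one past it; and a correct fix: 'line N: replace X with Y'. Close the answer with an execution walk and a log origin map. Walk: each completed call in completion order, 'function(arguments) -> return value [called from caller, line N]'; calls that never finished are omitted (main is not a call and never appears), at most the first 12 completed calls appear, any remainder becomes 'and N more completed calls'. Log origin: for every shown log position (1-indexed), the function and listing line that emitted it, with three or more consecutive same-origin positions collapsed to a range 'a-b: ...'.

Answer: the defect is in locate_pivot at line 20.
Key observation: At log position 8 the runs split — shown 'stage result 1', but the working version logs 'stage result 13'.
Call chain: main -> shape_report(1, 3) (called at line 44).
First divergence: position 8 — shown 'stage result 1', intended 'stage result 13'.
Intended log window:
  6: intermediate pair 39, 36
  7: verify_load called with 39, 36
  8: stage result 13
  9: shape_report: inputs 13 and 3
Execution walk:
  tally_events([10, 8, 7, 1, 2, 11]) -> 39  [called from main, line 39]
  clip_value([10, 8, 7, 1, 2, 11], 2) -> 36  [called from main, line 40]
  locate_pivot(39, 3) -> 1  [called from verify_load, line 27]
  verify_load(39, 36) -> 1  [called from main, line 42]
  shape_report(1, 3) -> 0  [called from main, line 44]
Origin of each log line:
  1: from main, line 38
  2: from tally_events, line 2
  3: from tally_events, line 6
  4: from clip_value, line 10
  5: from clip_value, line 15
  6: from main, line 41
  7: from verify_load, line 24
  8: from main, line 43
  9: from shape_report, line 30
A correct fix: line 20: replace `bound // bound` with `bound // quota`.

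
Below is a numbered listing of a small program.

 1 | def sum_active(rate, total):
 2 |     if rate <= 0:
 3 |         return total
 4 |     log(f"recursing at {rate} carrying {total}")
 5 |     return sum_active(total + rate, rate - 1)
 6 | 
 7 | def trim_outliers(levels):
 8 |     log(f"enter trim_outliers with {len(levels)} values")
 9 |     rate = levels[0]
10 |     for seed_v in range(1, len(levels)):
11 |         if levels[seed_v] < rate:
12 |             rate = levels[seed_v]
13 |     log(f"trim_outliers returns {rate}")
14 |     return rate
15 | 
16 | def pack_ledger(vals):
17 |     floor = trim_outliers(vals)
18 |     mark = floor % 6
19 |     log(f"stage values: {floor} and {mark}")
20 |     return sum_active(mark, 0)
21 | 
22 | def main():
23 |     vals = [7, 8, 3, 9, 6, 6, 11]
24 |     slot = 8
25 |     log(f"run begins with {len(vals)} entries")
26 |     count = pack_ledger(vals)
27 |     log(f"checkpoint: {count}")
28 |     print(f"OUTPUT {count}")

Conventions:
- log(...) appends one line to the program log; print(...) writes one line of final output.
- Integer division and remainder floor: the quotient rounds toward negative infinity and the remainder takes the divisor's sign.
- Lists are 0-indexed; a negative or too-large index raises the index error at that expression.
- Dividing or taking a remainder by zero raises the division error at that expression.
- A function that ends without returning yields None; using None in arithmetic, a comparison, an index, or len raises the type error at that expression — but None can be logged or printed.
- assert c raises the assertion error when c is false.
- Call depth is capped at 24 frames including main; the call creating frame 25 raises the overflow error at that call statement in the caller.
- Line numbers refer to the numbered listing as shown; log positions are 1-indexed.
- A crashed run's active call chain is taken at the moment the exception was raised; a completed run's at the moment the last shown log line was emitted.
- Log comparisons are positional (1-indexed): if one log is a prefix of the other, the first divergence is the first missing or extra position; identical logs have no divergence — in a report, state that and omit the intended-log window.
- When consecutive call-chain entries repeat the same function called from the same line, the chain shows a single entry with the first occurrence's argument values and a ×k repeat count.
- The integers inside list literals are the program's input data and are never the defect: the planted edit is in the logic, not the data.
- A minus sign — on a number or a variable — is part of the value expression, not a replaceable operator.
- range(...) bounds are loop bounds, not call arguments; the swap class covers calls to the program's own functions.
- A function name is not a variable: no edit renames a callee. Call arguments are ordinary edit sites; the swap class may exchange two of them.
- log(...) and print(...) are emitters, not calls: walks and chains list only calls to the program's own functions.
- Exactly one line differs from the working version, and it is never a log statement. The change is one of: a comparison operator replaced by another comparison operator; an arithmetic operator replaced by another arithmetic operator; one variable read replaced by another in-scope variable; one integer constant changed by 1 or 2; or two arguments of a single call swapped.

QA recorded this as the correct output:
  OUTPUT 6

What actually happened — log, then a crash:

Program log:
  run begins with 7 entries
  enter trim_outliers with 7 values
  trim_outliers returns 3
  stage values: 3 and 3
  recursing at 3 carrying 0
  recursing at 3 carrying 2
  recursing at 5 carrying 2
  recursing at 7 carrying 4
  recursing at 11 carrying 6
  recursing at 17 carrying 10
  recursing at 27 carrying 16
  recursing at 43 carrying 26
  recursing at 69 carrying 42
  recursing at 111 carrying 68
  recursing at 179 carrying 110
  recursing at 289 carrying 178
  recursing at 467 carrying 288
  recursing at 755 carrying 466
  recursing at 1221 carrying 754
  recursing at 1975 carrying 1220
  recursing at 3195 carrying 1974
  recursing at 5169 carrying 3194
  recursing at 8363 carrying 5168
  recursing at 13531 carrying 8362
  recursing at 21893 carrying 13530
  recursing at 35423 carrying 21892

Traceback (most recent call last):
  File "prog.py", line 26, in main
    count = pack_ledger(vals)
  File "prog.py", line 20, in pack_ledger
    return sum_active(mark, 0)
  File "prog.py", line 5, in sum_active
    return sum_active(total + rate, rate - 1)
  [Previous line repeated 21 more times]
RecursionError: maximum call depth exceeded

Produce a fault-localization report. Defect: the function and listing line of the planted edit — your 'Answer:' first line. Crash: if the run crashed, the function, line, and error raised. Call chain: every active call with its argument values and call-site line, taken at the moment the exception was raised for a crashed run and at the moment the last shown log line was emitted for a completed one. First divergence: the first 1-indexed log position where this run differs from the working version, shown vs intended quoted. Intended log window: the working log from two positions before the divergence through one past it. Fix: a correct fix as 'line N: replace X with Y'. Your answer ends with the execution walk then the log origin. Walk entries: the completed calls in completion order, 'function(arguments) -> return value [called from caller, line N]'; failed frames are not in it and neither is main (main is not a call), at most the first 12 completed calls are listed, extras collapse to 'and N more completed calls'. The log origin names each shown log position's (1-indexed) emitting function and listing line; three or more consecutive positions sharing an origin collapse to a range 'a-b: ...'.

Answer: the defect is in sum_active at line 5.
Key fact: The earliest visible damage is log position 6 — 'recursing at 3 carrying 2' rather than the intended 'recursing at 2 carrying 3'.
Crash: sum_active, line 5, RecursionError.
Call chain: main -> pack_ledger([7, 8, 3, 9, 6, 6, 11]) (called at line 26) -> sum_active(3, 0) (called at line 20) -> sum_active(3, 2) (called at line 5) ×21.
First divergence: at position 6 the run shows 'recursing at 3 carrying 2' where the working version logs 'recursing at 2 carrying 3'.
Intended log window:
  4: stage values: 3 and 3
  5: recursing at 3 carrying 0
  6: recursing at 2 carrying 3
  7: recursing at 1 carrying 5
Execution walk:
  trim_outliers([7, 8, 3, 9, 6, 6, 11]) -> 3  [called from pack_ledger, line 17]
Log line origins:
  1: emitted by main (line 25)
  2: emitted by trim_outliers (line 8)
  3: emitted by trim_outliers (line 13)
  4: emitted by pack_ledger (line 19)
  5-26: emitted by sum_active (line 4)
A correct fix: line 5: replace `sum_active(total + rate, rate - 1)` with `sum_active(rate - 1, total + rate)`.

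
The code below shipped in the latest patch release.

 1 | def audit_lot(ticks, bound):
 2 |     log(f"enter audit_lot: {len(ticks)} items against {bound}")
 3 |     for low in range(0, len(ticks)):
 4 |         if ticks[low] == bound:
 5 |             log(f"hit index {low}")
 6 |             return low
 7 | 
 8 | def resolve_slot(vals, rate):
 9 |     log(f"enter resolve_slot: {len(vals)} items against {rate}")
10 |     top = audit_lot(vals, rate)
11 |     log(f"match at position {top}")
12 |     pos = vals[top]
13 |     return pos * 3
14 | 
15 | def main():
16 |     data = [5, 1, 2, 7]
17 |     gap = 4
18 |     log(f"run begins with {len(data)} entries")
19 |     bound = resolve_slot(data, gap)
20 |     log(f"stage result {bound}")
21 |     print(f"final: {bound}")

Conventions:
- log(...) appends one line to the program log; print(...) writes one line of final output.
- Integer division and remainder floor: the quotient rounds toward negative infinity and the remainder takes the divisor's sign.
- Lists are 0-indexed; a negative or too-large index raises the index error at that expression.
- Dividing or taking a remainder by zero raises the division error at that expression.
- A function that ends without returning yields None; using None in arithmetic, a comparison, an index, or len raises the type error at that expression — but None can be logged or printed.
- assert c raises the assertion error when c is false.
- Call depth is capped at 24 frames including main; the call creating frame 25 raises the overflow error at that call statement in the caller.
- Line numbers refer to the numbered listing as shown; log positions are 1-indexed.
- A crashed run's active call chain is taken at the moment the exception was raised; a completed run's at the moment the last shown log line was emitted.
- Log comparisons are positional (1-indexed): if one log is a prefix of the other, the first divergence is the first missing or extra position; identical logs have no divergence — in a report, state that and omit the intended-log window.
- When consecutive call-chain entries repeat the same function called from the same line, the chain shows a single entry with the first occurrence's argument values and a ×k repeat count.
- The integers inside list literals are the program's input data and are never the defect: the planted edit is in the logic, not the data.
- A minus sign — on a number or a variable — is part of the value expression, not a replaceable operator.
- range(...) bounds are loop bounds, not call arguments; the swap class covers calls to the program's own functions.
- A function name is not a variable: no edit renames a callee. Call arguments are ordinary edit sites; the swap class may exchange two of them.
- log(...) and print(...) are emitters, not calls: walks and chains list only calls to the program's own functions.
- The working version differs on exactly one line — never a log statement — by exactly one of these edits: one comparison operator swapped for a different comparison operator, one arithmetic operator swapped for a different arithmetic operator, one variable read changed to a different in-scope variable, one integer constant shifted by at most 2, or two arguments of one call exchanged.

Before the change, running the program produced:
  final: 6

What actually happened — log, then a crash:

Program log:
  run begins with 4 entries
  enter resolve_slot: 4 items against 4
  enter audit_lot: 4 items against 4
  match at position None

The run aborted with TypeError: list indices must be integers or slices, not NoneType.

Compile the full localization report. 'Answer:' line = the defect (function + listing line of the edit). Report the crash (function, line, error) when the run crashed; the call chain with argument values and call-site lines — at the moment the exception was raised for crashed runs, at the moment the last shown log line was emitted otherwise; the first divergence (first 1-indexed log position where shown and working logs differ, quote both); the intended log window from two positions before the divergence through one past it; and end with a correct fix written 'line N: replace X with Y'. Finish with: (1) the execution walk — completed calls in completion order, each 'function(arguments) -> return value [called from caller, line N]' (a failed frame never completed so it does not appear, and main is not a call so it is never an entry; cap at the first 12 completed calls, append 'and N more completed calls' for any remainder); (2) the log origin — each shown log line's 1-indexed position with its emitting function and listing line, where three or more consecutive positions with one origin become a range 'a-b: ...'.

Answer: the defect is in main at line 17.
Key fact: The log first diverges at position 2: the faulty run prints 'enter resolve_slot: 4 items against 4' where the working version prints 'enter resolve_slot: 4 items against 2'.
Crash: resolve_slot, line 12, TypeError.
Call chain: main -> resolve_slot([5, 1, 2, 7], 4) (called at line 19).
First divergence: position 2 — shown 'enter resolve_slot: 4 items against 4', intended 'enter resolve_slot: 4 items against 2'.
Intended log window:
  1: run begins with 4 entries
  2: enter resolve_slot: 4 items against 2
  3: enter audit_lot: 4 items against 2
Execution walk:
  audit_lot([5, 1, 2, 7], 4) -> None  [called from resolve_slot, line 10]
Log origin:
  1 — main, line 18
  2 — resolve_slot, line 9
  3 — audit_lot, line 2
  4 — resolve_slot, line 11
A correct fix: line 17: replace `4` with `2`.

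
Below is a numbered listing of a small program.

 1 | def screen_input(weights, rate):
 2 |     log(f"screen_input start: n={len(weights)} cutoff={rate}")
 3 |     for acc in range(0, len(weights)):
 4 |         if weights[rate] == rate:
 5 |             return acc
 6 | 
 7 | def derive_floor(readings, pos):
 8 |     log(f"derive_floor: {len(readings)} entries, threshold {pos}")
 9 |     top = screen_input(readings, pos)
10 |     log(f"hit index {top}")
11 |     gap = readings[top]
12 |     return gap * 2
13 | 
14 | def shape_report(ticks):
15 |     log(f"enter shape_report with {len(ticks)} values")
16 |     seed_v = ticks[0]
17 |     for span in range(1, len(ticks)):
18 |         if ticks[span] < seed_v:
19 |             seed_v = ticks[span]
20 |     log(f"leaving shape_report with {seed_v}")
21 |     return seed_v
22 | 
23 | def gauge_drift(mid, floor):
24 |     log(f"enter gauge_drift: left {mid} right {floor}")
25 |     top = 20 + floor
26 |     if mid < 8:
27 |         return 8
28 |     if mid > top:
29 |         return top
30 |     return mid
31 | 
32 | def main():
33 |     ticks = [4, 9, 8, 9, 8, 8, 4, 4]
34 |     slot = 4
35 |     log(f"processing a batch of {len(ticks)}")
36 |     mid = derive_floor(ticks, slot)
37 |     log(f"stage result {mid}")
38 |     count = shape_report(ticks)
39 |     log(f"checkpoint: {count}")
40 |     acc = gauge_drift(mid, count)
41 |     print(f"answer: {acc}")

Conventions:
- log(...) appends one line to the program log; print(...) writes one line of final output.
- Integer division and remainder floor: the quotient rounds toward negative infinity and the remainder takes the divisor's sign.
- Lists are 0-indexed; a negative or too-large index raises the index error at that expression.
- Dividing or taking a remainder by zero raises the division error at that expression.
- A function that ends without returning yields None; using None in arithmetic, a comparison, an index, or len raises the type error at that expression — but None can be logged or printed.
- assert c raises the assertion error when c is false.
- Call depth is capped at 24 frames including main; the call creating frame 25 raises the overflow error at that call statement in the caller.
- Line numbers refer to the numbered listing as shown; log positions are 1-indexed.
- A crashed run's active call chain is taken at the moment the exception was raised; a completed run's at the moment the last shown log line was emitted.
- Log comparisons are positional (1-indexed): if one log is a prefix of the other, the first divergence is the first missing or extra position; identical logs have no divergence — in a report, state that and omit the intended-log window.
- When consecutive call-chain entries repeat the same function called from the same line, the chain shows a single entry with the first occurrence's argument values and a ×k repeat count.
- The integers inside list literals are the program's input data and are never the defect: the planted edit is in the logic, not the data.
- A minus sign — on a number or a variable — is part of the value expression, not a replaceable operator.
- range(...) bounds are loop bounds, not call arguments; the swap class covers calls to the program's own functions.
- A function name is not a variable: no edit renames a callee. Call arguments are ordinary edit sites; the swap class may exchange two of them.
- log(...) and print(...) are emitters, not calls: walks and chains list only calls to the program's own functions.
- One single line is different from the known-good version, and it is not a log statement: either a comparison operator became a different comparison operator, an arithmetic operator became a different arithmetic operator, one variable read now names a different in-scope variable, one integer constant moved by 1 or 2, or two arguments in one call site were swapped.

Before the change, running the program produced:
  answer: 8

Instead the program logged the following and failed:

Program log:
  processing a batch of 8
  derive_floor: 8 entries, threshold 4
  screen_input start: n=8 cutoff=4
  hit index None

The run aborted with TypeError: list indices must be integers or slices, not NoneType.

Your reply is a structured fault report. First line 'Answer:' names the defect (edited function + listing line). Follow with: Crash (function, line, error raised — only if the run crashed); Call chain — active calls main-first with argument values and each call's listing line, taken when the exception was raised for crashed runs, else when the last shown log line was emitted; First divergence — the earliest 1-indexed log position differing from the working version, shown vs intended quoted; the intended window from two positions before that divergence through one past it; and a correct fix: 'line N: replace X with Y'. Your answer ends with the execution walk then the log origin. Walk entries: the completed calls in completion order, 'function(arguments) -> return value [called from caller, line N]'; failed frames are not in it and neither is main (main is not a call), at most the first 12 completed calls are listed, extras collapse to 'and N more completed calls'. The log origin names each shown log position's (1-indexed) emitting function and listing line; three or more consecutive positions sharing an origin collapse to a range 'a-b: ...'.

Answer: the defect is in screen_input at line 4.
Key fact: At log position 4 the runs split — shown 'hit index None', but the working version logs 'hit index 0'.
Crash: derive_floor, line 11, TypeError.
Call chain: main -> derive_floor([4, 9, 8, 9, 8, 8, 4, 4], 4) (called at line 36).
First divergence: position 4; shown 'hit index None' vs intended 'hit index 0'.
Intended log window:
  2: derive_floor: 8 entries, threshold 4
  3: screen_input start: n=8 cutoff=4
  4: hit index 0
  5: stage result 8
Execution walk:
  screen_input([4, 9, 8, 9, 8, 8, 4, 4], 4) -> None  [called from derive_floor, line 9]
Log origin:
  1: emitted by main (line 35)
  2: emitted by derive_floor (line 8)
  3: emitted by screen_input (line 2)
  4: emitted by derive_floor (line 10)
A correct fix: line 4: replace `weights[rate]` with `weights[acc]`.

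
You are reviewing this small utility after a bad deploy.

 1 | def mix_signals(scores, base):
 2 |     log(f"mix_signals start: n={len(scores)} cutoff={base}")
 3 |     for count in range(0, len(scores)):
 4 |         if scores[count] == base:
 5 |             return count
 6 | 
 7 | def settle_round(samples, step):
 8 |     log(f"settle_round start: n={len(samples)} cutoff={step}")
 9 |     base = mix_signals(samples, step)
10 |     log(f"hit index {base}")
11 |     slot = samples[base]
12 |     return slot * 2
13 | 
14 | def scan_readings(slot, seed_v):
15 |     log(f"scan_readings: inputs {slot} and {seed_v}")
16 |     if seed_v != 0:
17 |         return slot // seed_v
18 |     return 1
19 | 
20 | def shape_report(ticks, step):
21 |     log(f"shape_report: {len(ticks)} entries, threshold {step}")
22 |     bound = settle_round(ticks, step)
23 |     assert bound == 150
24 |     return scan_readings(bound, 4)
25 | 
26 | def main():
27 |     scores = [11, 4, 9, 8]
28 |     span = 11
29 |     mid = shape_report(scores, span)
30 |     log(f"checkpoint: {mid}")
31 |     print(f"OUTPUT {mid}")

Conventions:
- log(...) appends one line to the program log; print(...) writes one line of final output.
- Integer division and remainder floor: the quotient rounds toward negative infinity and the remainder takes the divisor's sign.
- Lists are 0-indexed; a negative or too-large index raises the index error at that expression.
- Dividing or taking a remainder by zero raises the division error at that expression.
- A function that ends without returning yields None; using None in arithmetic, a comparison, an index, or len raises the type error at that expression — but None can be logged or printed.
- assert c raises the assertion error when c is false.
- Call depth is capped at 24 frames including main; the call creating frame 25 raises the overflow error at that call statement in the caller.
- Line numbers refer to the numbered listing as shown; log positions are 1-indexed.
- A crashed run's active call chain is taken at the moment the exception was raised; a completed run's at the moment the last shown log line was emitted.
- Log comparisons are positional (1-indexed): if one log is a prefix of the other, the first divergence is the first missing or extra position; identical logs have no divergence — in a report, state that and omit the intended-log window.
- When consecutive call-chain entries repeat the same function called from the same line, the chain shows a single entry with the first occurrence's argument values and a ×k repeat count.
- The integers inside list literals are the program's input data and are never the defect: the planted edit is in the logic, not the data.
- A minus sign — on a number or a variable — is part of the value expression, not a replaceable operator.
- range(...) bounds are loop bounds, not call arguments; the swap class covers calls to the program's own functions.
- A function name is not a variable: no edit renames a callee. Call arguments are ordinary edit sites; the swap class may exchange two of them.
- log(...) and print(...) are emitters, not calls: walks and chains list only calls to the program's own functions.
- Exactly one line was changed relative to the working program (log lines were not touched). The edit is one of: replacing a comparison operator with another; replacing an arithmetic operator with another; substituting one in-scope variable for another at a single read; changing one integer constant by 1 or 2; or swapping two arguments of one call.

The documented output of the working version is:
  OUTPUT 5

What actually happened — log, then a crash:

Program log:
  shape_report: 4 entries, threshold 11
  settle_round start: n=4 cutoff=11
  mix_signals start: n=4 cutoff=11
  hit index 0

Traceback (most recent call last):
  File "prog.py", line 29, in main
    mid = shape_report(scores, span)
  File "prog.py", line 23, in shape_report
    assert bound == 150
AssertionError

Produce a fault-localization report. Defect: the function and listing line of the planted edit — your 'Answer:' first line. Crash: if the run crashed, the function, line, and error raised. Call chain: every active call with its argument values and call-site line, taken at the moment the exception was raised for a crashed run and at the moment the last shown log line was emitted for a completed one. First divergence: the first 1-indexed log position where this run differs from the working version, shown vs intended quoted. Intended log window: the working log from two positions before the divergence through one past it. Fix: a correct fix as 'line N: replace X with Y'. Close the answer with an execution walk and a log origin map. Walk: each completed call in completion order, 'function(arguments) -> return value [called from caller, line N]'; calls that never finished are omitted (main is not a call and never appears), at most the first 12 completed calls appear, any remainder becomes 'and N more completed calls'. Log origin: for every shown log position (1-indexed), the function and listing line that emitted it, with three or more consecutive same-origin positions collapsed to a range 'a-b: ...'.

Answer: the defect is in shape_report at line 23.
The tell: Only 4 log lines were emitted before the run died; the intended continuation was 'scan_readings: inputs 22 and 4'.
Crash: shape_report, line 23, AssertionError.
Call chain: main -> shape_report([11, 4, 9, 8], 11) (called at line 29).
First divergence: position 5 — the faulty run's log ends after 4 lines; the working version continues with 'scan_readings: inputs 22 and 4'.
Intended log window:
  3: mix_signals start: n=4 cutoff=11
  4: hit index 0
  5: scan_readings: inputs 22 and 4
  6: checkpoint: 5
Execution walk:
  mix_signals([11, 4, 9, 8], 11) -> 0  [called from settle_round, line 9]
  settle_round([11, 4, 9, 8], 11) -> 22  [called from shape_report, line 22]
Log line origins:
  1: emitted by shape_report (line 21)
  2: emitted by settle_round (line 8)
  3: emitted by mix_signals (line 2)
  4: emitted by settle_round (line 10)
A correct fix: line 23: replace `==` with `<=`.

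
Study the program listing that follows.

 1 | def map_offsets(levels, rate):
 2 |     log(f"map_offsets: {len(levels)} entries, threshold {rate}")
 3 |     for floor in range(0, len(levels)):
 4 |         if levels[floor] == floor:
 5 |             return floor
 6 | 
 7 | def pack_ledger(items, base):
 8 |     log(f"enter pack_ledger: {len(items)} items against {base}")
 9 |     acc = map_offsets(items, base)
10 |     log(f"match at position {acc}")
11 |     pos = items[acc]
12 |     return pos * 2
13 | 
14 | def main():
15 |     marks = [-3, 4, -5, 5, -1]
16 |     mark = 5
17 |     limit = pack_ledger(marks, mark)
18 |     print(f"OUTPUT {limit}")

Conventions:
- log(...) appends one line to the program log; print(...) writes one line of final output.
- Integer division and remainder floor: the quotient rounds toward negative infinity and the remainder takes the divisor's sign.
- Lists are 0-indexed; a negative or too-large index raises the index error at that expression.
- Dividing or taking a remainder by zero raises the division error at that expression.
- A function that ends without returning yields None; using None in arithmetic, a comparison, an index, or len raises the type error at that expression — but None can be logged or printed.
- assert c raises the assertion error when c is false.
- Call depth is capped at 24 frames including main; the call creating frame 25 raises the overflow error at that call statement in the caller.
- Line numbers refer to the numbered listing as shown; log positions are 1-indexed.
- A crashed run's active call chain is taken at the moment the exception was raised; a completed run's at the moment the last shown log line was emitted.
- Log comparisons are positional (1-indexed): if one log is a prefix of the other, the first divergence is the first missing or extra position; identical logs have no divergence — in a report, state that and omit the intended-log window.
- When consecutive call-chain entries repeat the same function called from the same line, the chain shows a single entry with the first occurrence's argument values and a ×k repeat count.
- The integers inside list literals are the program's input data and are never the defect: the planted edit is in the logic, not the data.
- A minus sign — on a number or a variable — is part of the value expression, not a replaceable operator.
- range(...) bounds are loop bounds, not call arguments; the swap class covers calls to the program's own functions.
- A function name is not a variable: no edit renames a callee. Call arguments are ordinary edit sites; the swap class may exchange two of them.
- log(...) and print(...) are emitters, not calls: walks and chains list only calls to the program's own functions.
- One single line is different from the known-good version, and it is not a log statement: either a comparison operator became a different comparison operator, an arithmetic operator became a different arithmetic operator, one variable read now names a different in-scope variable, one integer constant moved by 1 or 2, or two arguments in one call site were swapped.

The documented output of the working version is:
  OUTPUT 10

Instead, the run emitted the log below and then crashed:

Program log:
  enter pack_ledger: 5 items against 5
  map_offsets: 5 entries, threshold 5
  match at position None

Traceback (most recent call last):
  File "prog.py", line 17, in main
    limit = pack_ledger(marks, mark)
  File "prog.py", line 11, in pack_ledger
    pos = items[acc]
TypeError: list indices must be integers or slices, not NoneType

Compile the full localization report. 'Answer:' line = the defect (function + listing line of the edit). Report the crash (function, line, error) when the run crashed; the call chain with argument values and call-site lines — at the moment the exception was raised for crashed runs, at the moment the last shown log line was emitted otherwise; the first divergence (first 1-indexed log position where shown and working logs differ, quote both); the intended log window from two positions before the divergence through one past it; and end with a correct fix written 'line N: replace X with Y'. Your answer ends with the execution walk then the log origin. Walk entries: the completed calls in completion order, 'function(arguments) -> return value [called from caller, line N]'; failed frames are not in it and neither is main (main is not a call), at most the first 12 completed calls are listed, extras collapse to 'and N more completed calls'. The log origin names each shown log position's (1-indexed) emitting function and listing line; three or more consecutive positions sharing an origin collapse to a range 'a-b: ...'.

Answer: the defect is in map_offsets at line 4.
Key observation: The earliest visible damage is log position 3 — 'match at position None' rather than the intended 'match at position 3'.
Crash: pack_ledger, line 11, TypeError.
Call chain: main -> pack_ledger([-3, 4, -5, 5, -1], 5) (called at line 17).
First divergence: position 3; shown 'match at position None' vs intended 'match at position 3'.
Intended log window:
  1: enter pack_ledger: 5 items against 5
  2: map_offsets: 5 entries, threshold 5
  3: match at position 3
Execution walk:
  map_offsets([-3, 4, -5, 5, -1], 5) -> None  [called from pack_ledger, line 9]
Log origin:
  1: emitted by pack_ledger (line 8)
  2: emitted by map_offsets (line 2)
  3: emitted by pack_ledger (line 10)
A correct fix: line 4: replace `levels[floor] == floor` with `levels[floor] == rate`.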